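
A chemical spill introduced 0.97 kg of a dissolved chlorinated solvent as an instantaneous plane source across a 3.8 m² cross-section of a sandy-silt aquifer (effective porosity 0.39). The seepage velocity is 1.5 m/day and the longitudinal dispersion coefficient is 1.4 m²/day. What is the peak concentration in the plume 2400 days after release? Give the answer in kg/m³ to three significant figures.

The peak of an instantaneous 1D plume sits at x = vt; there the Gaussian factor is 1 and C_max = M/(n_e·A·√(4πDt)), where n_e·A is the pore area the mass is dissolved in.
√(4πDt) = √(4π × 1.4 × 2400) = 205.5 m, so C_max = 0.97/(0.39 × 3.8 × 205.5) = 0.00319 kg/m³.

0.00319 kg/m³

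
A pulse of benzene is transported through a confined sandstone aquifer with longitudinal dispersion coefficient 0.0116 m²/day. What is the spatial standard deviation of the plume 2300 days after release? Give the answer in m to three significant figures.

Dispersive spreading gives a Gaussian with σ² = 2Dt; advection only shifts the center.
σ = √(2 × 0.0116 × 2300) = 7.30 m.

7.30 m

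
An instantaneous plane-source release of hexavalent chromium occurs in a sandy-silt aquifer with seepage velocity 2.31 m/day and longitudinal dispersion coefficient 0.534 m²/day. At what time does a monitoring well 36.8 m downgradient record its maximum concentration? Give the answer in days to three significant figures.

For the 1D instantaneous-source solution, setting ∂C/∂t = 0 at fixed x gives v²t² + 2Dt − x² = 0, so t = (√(D² + v²x²) − D)/v².
√(D² + v²x²) = √(0.534² + 2.31² × 36.8²) = 85.01; v² = 5.3361.
t = (85.01 − 0.534)/5.3361 = 15.8 days (vs. the pure-advection estimate x/v = 15.9 d).

15.8 days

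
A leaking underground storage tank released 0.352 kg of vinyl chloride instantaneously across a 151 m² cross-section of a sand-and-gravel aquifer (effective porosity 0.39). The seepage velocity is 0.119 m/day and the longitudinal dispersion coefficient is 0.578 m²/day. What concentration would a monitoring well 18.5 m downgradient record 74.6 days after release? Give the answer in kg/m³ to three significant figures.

0.000150 kg/m³

For an instantaneous plane source, C(x,t) = M/(n_e·A·√(4πDt)) · exp(−(x−vt)²/(4Dt)), with n_e·A the pore (flow) area.
Plume center vt = 0.119 × 74.6 = 8.8774 m, so the well at 18.5 m is 9.6226 m downgradient of the peak.
√(4πDt) = 23.28 m, giving peak height M/(n_e·A·√(4πDt)) = 0.352/(0.39 × 151 × 23.28) = 0.0002568 kg/m³.
(x−vt)²/(4Dt) = (9.6226)²/(4 × 0.578 × 74.6) = 0.5369; exp(−0.5369) = 0.5846.
C = 0.0002568 × 0.5846 = 0.000150 kg/m³.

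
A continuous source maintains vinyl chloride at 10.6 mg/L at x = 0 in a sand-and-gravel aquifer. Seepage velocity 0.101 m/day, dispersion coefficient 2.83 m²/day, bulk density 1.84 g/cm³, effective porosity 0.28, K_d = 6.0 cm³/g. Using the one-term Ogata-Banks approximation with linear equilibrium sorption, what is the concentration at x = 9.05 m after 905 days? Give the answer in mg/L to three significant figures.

Retardation factor R = 1 + ρ_b·K_d/n = 1 + 1.84 × 6.0/0.28 = 40.43.
Sorption retards both mechanisms: v_R = v/R = 0.002498 m/day, D_R = D/R = 0.07000 m²/day.
v_R·t = 0.002498 × 905 = 2.26069 m; 2√(D_R t) = 15.92 m; argument = (9.05 − 2.26069)/15.92 = 0.4265.
C = C₀ × ½·erfc(0.4265) = 10.6 × 0.2732 = 2.90 mg/L.

2.90 mg/L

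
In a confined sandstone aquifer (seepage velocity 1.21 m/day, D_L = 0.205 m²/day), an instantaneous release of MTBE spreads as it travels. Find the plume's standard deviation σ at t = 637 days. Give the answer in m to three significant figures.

Dispersive spreading gives a Gaussian with σ² = 2Dt; advection only shifts the center.
σ = √(2 × 0.205 × 637) = 16.2 m.

16.2 m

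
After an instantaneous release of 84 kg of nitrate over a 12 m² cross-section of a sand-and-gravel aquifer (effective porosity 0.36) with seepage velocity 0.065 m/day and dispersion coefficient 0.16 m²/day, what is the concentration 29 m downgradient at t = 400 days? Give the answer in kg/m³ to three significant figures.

0.662 kg/m³

For an instantaneous plane source, C(x,t) = M/(n_e·A·√(4πDt)) · exp(−(x−vt)²/(4Dt)), with n_e·A the pore (flow) area.
Plume center vt = 0.065 × 400 = 26 m, so the well at 29 m is 3 m downgradient of the peak.
√(4πDt) = 28.36 m, giving peak height M/(n_e·A·√(4πDt)) = 84/(0.36 × 12 × 28.36) = 0.6856 kg/m³.
(x−vt)²/(4Dt) = (3)²/(4 × 0.16 × 400) = 0.03516; exp(−0.03516) = 0.9655.
C = 0.6856 × 0.9655 = 0.662 kg/m³.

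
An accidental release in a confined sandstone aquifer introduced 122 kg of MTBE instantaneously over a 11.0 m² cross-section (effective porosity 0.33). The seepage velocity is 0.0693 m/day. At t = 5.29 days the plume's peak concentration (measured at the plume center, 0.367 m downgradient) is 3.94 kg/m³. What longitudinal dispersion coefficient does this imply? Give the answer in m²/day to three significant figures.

1.09 m²/day

At the plume center C_max = M/(n_e·A·√(4πDt)), so D = M²/(4πt·(n_e·A·C_max)²).
n_e·A·C_max = 0.33 × 11.0 × 3.94 = 14.30 kg/m.
D = 122²/(4π × 5.29 × 14.30²) = 1.09 m²/day.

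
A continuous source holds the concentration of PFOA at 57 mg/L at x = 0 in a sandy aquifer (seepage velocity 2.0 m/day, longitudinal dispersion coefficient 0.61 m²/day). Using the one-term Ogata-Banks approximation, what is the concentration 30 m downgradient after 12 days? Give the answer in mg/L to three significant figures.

3.33 mg/L

For a continuous step input, C/C₀ ≈ ½·erfc((x−vt)/(2√(Dt))).
vt = 2.0 × 12 = 24 m and 2√(Dt) = 2√(0.61 × 12) = 5.411 m.
Argument (x−vt)/(2√(Dt)) = (30 − 24)/5.411 = 1.109; ½·erfc(1.109) = 0.05840.
C = 57 × 0.05840 = 3.33 mg/L.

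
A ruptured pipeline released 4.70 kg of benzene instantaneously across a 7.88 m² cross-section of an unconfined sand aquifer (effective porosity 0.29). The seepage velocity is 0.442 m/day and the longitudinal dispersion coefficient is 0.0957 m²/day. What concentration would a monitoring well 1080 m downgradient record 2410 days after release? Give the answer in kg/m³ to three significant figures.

0.0301 kg/m³

For an instantaneous plane source, C(x,t) = M/(n_e·A·√(4πDt)) · exp(−(x−vt)²/(4Dt)), with n_e·A the pore (flow) area.
Plume center vt = 0.442 × 2410 = 1065.22 m, so the well at 1080 m is 14.78 m downgradient of the peak.
√(4πDt) = 53.84 m, giving peak height M/(n_e·A·√(4πDt)) = 4.70/(0.29 × 7.88 × 53.84) = 0.03820 kg/m³.
(x−vt)²/(4Dt) = (14.78)²/(4 × 0.0957 × 2410) = 0.2368; exp(−0.2368) = 0.7891.
C = 0.03820 × 0.7891 = 0.0301 kg/m³.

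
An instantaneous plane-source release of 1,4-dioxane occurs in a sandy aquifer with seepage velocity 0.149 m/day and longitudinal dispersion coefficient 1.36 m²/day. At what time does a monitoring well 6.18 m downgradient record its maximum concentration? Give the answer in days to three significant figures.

For the 1D instantaneous-source solution, setting ∂C/∂t = 0 at fixed x gives v²t² + 2Dt − x² = 0, so t = (√(D² + v²x²) − D)/v².
√(D² + v²x²) = √(1.36² + 0.149² × 6.18²) = 1.642; v² = 0.022201.
t = (1.642 − 1.36)/0.022201 = 12.7 days (vs. the pure-advection estimate x/v = 41.5 d).

12.7 days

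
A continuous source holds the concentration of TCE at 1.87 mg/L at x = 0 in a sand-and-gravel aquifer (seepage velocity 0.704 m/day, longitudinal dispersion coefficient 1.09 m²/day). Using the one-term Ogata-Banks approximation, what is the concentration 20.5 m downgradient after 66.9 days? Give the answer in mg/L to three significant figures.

For a continuous step input, C/C₀ ≈ ½·erfc((x−vt)/(2√(Dt))).
vt = 0.704 × 66.9 = 47.0976 m and 2√(Dt) = 2√(1.09 × 66.9) = 17.08 m.
Argument (x−vt)/(2√(Dt)) = (20.5 − 47.0976)/17.08 = -1.557; ½·erfc(-1.557) = 0.9862.
C = 1.87 × 0.9862 = 1.84 mg/L.

1.84 mg/L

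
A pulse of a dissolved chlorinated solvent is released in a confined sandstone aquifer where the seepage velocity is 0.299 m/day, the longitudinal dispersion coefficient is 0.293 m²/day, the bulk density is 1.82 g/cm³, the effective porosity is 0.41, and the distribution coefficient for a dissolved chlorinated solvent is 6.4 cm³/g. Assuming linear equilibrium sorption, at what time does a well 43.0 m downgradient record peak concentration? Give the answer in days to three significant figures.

4130 days

Retardation factor R = 1 + ρ_b·K_d/n = 1 + 1.82 × 6.4/0.41 = 29.41.
Sorption retards both mechanisms: v_R = v/R = 0.01017 m/day, D_R = D/R = 0.009963 m²/day.
Peak time from v_R²t² + 2D_R t − x² = 0: t = (√(D_R² + v_R²x²) − D_R)/v_R².
√(D_R² + v_R²x²) = √(0.009963² + 0.01017² × 43.0²) = 0.4374; v_R² = 0.0001034.
t = (0.4374 − 0.009963)/0.0001034 = 4130 days.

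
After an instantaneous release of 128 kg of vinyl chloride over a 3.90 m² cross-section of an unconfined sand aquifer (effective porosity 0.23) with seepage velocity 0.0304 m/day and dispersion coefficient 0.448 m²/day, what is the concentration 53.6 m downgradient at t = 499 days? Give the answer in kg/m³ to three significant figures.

0.516 kg/m³

For an instantaneous plane source, C(x,t) = M/(n_e·A·√(4πDt)) · exp(−(x−vt)²/(4Dt)), with n_e·A the pore (flow) area.
Plume center vt = 0.0304 × 499 = 15.1696 m, so the well at 53.6 m is 38.4304 m downgradient of the peak.
√(4πDt) = 53.00 m, giving peak height M/(n_e·A·√(4πDt)) = 128/(0.23 × 3.90 × 53.00) = 2.692 kg/m³.
(x−vt)²/(4Dt) = (38.4304)²/(4 × 0.448 × 499) = 1.652; exp(−1.652) = 0.1917.
C = 2.692 × 0.1917 = 0.516 kg/m³.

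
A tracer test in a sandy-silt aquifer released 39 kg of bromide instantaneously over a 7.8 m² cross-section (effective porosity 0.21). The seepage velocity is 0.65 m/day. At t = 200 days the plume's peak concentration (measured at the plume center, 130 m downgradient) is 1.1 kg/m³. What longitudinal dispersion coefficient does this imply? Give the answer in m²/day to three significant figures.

At the plume center C_max = M/(n_e·A·√(4πDt)), so D = M²/(4πt·(n_e·A·C_max)²).
n_e·A·C_max = 0.21 × 7.8 × 1.1 = 1.802 kg/m.
D = 39²/(4π × 200 × 1.802²) = 0.186 m²/day.

0.186 m²/day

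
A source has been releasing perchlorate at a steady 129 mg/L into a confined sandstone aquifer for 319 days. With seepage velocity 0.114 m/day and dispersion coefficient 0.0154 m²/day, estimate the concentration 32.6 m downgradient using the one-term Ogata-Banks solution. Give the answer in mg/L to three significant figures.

114 mg/L

For a continuous step input, C/C₀ ≈ ½·erfc((x−vt)/(2√(Dt))).
vt = 0.114 × 319 = 36.366 m and 2√(Dt) = 2√(0.0154 × 319) = 4.433 m.
Argument (x−vt)/(2√(Dt)) = (32.6 − 36.366)/4.433 = -0.8495; ½·erfc(-0.8495) = 0.8852.
C = 129 × 0.8852 = 114 mg/L.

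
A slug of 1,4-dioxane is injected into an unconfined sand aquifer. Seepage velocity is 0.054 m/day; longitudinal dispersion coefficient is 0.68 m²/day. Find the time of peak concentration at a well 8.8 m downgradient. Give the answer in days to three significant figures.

51.3 days

For the 1D instantaneous-source solution, setting ∂C/∂t = 0 at fixed x gives v²t² + 2Dt − x² = 0, so t = (√(D² + v²x²) − D)/v².
√(D² + v²x²) = √(0.68² + 0.054² × 8.8²) = 0.8296; v² = 0.002916.
t = (0.8296 − 0.68)/0.002916 = 51.3 days (vs. the pure-advection estimate x/v = 163 d).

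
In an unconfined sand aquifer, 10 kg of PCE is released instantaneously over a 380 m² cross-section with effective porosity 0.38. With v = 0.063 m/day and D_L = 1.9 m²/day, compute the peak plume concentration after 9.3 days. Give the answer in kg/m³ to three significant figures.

0.00465 kg/m³

The peak of an instantaneous 1D plume sits at x = vt; there the Gaussian factor is 1 and C_max = M/(n_e·A·√(4πDt)), where n_e·A is the pore area the mass is dissolved in.
√(4πDt) = √(4π × 1.9 × 9.3) = 14.90 m, so C_max = 10/(0.38 × 380 × 14.90) = 0.00465 kg/m³.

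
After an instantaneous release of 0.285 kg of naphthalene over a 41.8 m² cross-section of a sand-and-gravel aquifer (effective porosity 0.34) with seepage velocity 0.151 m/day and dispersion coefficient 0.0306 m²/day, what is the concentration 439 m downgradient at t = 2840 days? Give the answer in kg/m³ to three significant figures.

For an instantaneous plane source, C(x,t) = M/(n_e·A·√(4πDt)) · exp(−(x−vt)²/(4Dt)), with n_e·A the pore (flow) area.
Plume center vt = 0.151 × 2840 = 428.84 m, so the well at 439 m is 10.16 m downgradient of the peak.
√(4πDt) = 33.05 m, giving peak height M/(n_e·A·√(4πDt)) = 0.285/(0.34 × 41.8 × 33.05) = 0.0006068 kg/m³.
(x−vt)²/(4Dt) = (10.16)²/(4 × 0.0306 × 2840) = 0.2970; exp(−0.2970) = 0.7430.
C = 0.0006068 × 0.7430 = 0.000451 kg/m³.

0.000451 kg/m³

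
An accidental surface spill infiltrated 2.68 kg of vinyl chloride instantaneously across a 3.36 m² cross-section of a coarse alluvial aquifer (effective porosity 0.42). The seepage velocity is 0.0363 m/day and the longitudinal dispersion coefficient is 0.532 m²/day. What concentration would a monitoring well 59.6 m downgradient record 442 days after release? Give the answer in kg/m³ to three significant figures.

0.00465 kg/m³

For an instantaneous plane source, C(x,t) = M/(n_e·A·√(4πDt)) · exp(−(x−vt)²/(4Dt)), with n_e·A the pore (flow) area.
Plume center vt = 0.0363 × 442 = 16.0446 m, so the well at 59.6 m is 43.5554 m downgradient of the peak.
√(4πDt) = 54.36 m, giving peak height M/(n_e·A·√(4πDt)) = 2.68/(0.42 × 3.36 × 54.36) = 0.03494 kg/m³.
(x−vt)²/(4Dt) = (43.5554)²/(4 × 0.532 × 442) = 2.017; exp(−2.017) = 0.1331.
C = 0.03494 × 0.1331 = 0.00465 kg/m³.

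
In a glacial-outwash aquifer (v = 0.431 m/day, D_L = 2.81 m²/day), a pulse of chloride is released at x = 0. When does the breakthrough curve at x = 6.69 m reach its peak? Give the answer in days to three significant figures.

For the 1D instantaneous-source solution, setting ∂C/∂t = 0 at fixed x gives v²t² + 2Dt − x² = 0, so t = (√(D² + v²x²) − D)/v².
√(D² + v²x²) = √(2.81² + 0.431² × 6.69²) = 4.026; v² = 0.185761.
t = (4.026 − 2.81)/0.185761 = 6.55 days (vs. the pure-advection estimate x/v = 15.5 d).

6.55 days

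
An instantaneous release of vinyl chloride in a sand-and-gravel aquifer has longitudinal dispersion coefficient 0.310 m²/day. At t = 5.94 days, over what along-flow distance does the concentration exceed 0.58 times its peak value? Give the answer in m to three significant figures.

The plume is Gaussian with σ = √(2Dt) = √(2 × 0.310 × 5.94) = 1.919 m.
C/C_peak = exp(−Δx²/(2σ²)) = 0.58 ⇒ Δx = σ·√(−2 ln 0.58) = 1.919 × 1.044 = 2.003 m.
Width = 2Δx = 4.01 m.

4.01 m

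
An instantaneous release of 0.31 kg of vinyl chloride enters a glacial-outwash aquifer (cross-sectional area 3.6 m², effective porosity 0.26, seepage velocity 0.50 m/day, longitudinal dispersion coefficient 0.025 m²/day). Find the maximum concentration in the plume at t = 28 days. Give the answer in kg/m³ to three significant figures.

0.112 kg/m³

The peak of an instantaneous 1D plume sits at x = vt; there the Gaussian factor is 1 and C_max = M/(n_e·A·√(4πDt)), where n_e·A is the pore area the mass is dissolved in.
√(4πDt) = √(4π × 0.025 × 28) = 2.966 m, so C_max = 0.31/(0.26 × 3.6 × 2.966) = 0.112 kg/m³.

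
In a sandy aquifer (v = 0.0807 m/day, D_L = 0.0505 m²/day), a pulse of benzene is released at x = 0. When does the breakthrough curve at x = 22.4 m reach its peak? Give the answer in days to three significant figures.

For the 1D instantaneous-source solution, setting ∂C/∂t = 0 at fixed x gives v²t² + 2Dt − x² = 0, so t = (√(D² + v²x²) − D)/v².
√(D² + v²x²) = √(0.0505² + 0.0807² × 22.4²) = 1.808; v² = 0.00651249.
t = (1.808 − 0.0505)/0.00651249 = 270 days (vs. the pure-advection estimate x/v = 278 d).

270 days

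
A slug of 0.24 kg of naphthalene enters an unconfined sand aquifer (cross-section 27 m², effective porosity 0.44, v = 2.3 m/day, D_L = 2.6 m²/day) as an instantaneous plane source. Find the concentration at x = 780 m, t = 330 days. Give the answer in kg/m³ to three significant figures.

0.000171 kg/m³

For an instantaneous plane source, C(x,t) = M/(n_e·A·√(4πDt)) · exp(−(x−vt)²/(4Dt)), with n_e·A the pore (flow) area.
Plume center vt = 2.3 × 330 = 759 m, so the well at 780 m is 21 m downgradient of the peak.
√(4πDt) = 103.8 m, giving peak height M/(n_e·A·√(4πDt)) = 0.24/(0.44 × 27 × 103.8) = 0.0001946 kg/m³.
(x−vt)²/(4Dt) = (21)²/(4 × 2.6 × 330) = 0.1285; exp(−0.1285) = 0.8794.
C = 0.0001946 × 0.8794 = 0.000171 kg/m³.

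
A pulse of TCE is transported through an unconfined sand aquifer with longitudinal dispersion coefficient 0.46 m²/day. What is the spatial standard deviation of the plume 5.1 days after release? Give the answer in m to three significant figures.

Dispersive spreading gives a Gaussian with σ² = 2Dt; advection only shifts the center.
σ = √(2 × 0.46 × 5.1) = 2.17 m.

2.17 m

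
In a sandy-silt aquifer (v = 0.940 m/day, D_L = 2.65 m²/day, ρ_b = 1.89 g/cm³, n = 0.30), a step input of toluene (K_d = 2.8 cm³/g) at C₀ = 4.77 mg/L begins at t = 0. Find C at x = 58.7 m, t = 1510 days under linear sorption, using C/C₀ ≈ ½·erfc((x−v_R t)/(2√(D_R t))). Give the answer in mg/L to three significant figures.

3.82 mg/L

Retardation factor R = 1 + ρ_b·K_d/n = 1 + 1.89 × 2.8/0.30 = 18.64.
Sorption retards both mechanisms: v_R = v/R = 0.05043 m/day, D_R = D/R = 0.1422 m²/day.
v_R·t = 0.05043 × 1510 = 76.1493 m; 2√(D_R t) = 29.31 m; argument = (58.7 − 76.1493)/29.31 = -0.5953.
C = C₀ × ½·erfc(-0.5953) = 4.77 × 0.8001 = 3.82 mg/L.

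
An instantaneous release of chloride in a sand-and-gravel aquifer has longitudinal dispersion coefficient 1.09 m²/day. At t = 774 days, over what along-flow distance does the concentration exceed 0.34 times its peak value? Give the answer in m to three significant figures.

The plume is Gaussian with σ = √(2Dt) = √(2 × 1.09 × 774) = 41.08 m.
C/C_peak = exp(−Δx²/(2σ²)) = 0.34 ⇒ Δx = σ·√(−2 ln 0.34) = 41.08 × 1.469 = 60.35 m.
Width = 2Δx = 121 m.

121 m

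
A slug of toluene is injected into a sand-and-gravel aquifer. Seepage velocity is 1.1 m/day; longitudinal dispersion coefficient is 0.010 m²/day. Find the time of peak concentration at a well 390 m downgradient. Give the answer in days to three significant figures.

For the 1D instantaneous-source solution, setting ∂C/∂t = 0 at fixed x gives v²t² + 2Dt − x² = 0, so t = (√(D² + v²x²) − D)/v².
√(D² + v²x²) = √(0.010² + 1.1² × 390²) = 429.0; v² = 1.21.
t = (429.0 − 0.010)/1.21 = 355 days (vs. the pure-advection estimate x/v = 355 d).

355 days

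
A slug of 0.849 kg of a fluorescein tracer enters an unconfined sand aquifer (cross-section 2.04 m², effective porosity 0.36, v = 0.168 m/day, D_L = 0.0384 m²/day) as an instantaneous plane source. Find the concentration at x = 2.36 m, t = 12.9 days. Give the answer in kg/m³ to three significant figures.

For an instantaneous plane source, C(x,t) = M/(n_e·A·√(4πDt)) · exp(−(x−vt)²/(4Dt)), with n_e·A the pore (flow) area.
Plume center vt = 0.168 × 12.9 = 2.1672 m, so the well at 2.36 m is 0.1928 m downgradient of the peak.
√(4πDt) = 2.495 m, giving peak height M/(n_e·A·√(4πDt)) = 0.849/(0.36 × 2.04 × 2.495) = 0.4633 kg/m³.
(x−vt)²/(4Dt) = (0.1928)²/(4 × 0.0384 × 12.9) = 0.01876; exp(−0.01876) = 0.9814.
C = 0.4633 × 0.9814 = 0.455 kg/m³.

0.455 kg/m³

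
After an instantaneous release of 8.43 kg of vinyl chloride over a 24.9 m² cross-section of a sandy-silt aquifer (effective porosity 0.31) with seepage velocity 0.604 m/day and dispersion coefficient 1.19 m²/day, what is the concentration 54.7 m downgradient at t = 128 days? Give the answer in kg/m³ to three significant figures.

0.0108 kg/m³

For an instantaneous plane source, C(x,t) = M/(n_e·A·√(4πDt)) · exp(−(x−vt)²/(4Dt)), with n_e·A the pore (flow) area.
Plume center vt = 0.604 × 128 = 77.312 m, so the well at 54.7 m is 22.612 m upgradient of the peak.
√(4πDt) = 43.75 m, giving peak height M/(n_e·A·√(4πDt)) = 8.43/(0.31 × 24.9 × 43.75) = 0.02496 kg/m³.
(x−vt)²/(4Dt) = (-22.612)²/(4 × 1.19 × 128) = 0.8392; exp(−0.8392) = 0.4321.
C = 0.02496 × 0.4321 = 0.0108 kg/m³.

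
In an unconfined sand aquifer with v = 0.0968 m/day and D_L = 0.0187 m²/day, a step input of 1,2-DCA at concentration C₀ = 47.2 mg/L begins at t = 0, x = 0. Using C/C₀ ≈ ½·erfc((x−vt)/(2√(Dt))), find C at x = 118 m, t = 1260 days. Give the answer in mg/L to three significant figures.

For a continuous step input, C/C₀ ≈ ½·erfc((x−vt)/(2√(Dt))).
vt = 0.0968 × 1260 = 121.968 m and 2√(Dt) = 2√(0.0187 × 1260) = 9.708 m.
Argument (x−vt)/(2√(Dt)) = (118 − 121.968)/9.708 = -0.4087; ½·erfc(-0.4087) = 0.7184.
C = 47.2 × 0.7184 = 33.9 mg/L.

33.9 mg/L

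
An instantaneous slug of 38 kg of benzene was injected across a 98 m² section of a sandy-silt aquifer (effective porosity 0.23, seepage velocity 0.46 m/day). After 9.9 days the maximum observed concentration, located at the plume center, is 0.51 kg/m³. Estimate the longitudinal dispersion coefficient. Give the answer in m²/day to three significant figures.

At the plume center C_max = M/(n_e·A·√(4πDt)), so D = M²/(4πt·(n_e·A·C_max)²).
n_e·A·C_max = 0.23 × 98 × 0.51 = 11.50 kg/m.
D = 38²/(4π × 9.9 × 11.50²) = 0.0878 m²/day.

0.0878 m²/day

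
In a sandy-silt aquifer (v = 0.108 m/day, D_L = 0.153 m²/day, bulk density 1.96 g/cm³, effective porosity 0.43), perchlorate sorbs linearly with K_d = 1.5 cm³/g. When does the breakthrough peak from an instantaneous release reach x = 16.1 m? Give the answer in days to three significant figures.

Retardation factor R = 1 + ρ_b·K_d/n = 1 + 1.96 × 1.5/0.43 = 7.837.
Sorption retards both mechanisms: v_R = v/R = 0.01378 m/day, D_R = D/R = 0.01952 m²/day.
Peak time from v_R²t² + 2D_R t − x² = 0: t = (√(D_R² + v_R²x²) − D_R)/v_R².
√(D_R² + v_R²x²) = √(0.01952² + 0.01378² × 16.1²) = 0.2227; v_R² = 0.0001899.
t = (0.2227 − 0.01952)/0.0001899 = 1070 days.

1070 days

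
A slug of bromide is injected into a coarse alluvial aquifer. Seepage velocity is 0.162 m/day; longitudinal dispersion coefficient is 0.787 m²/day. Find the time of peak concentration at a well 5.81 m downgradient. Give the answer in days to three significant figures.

For the 1D instantaneous-source solution, setting ∂C/∂t = 0 at fixed x gives v²t² + 2Dt − x² = 0, so t = (√(D² + v²x²) − D)/v².
√(D² + v²x²) = √(0.787² + 0.162² × 5.81²) = 1.227; v² = 0.026244.
t = (1.227 − 0.787)/0.026244 = 16.8 days (vs. the pure-advection estimate x/v = 35.9 d).

16.8 days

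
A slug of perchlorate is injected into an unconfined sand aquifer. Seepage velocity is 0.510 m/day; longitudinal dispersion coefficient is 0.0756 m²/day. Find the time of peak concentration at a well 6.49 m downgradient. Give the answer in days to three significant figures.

12.4 days

For the 1D instantaneous-source solution, setting ∂C/∂t = 0 at fixed x gives v²t² + 2Dt − x² = 0, so t = (√(D² + v²x²) − D)/v².
√(D² + v²x²) = √(0.0756² + 0.510² × 6.49²) = 3.311; v² = 0.2601.
t = (3.311 − 0.0756)/0.2601 = 12.4 days (vs. the pure-advection estimate x/v = 12.7 d).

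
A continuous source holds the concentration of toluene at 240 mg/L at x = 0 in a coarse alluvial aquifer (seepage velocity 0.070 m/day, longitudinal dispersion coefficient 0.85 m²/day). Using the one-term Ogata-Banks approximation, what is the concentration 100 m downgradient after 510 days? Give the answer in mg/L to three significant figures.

3.48 mg/L

For a continuous step input, C/C₀ ≈ ½·erfc((x−vt)/(2√(Dt))).
vt = 0.070 × 510 = 35.7 m and 2√(Dt) = 2√(0.85 × 510) = 41.64 m.
Argument (x−vt)/(2√(Dt)) = (100 − 35.7)/41.64 = 1.544; ½·erfc(1.544) = 0.01450.
C = 240 × 0.01450 = 3.48 mg/L.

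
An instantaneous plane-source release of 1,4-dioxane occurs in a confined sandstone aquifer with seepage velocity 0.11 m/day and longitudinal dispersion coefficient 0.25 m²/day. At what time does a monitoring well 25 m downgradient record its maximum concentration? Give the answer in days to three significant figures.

208 days

For the 1D instantaneous-source solution, setting ∂C/∂t = 0 at fixed x gives v²t² + 2Dt − x² = 0, so t = (√(D² + v²x²) − D)/v².
√(D² + v²x²) = √(0.25² + 0.11² × 25²) = 2.761; v² = 0.0121.
t = (2.761 − 0.25)/0.0121 = 208 days (vs. the pure-advection estimate x/v = 227 d).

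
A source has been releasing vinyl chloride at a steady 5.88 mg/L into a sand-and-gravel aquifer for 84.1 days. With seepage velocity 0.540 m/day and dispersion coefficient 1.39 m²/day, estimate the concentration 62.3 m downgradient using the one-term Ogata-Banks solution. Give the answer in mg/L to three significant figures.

For a continuous step input, C/C₀ ≈ ½·erfc((x−vt)/(2√(Dt))).
vt = 0.540 × 84.1 = 45.414 m and 2√(Dt) = 2√(1.39 × 84.1) = 21.62 m.
Argument (x−vt)/(2√(Dt)) = (62.3 − 45.414)/21.62 = 0.7810; ½·erfc(0.7810) = 0.1347.
C = 5.88 × 0.1347 = 0.792 mg/L.

0.792 mg/L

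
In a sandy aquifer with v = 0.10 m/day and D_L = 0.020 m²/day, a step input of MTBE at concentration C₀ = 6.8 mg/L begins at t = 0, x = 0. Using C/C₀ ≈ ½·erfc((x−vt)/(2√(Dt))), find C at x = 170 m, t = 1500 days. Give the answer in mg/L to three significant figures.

0.0334 mg/L

For a continuous step input, C/C₀ ≈ ½·erfc((x−vt)/(2√(Dt))).
vt = 0.10 × 1500 = 150 m and 2√(Dt) = 2√(0.020 × 1500) = 10.95 m.
Argument (x−vt)/(2√(Dt)) = (170 − 150)/10.95 = 1.826; ½·erfc(1.826) = 0.004906.
C = 6.8 × 0.004906 = 0.0334 mg/L.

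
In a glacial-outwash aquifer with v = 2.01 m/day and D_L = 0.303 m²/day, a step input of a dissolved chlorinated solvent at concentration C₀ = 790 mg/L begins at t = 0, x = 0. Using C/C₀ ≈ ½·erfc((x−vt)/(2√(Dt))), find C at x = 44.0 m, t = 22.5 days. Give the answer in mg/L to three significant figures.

For a continuous step input, C/C₀ ≈ ½·erfc((x−vt)/(2√(Dt))).
vt = 2.01 × 22.5 = 45.225 m and 2√(Dt) = 2√(0.303 × 22.5) = 5.222 m.
Argument (x−vt)/(2√(Dt)) = (44.0 − 45.225)/5.222 = -0.2346; ½·erfc(-0.2346) = 0.6300.
C = 790 × 0.6300 = 498 mg/L.

498 mg/L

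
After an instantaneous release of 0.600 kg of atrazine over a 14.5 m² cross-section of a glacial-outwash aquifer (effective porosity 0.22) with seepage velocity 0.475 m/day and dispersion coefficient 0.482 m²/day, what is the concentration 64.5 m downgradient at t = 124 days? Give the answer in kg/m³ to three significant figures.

For an instantaneous plane source, C(x,t) = M/(n_e·A·√(4πDt)) · exp(−(x−vt)²/(4Dt)), with n_e·A the pore (flow) area.
Plume center vt = 0.475 × 124 = 58.9 m, so the well at 64.5 m is 5.6 m downgradient of the peak.
√(4πDt) = 27.41 m, giving peak height M/(n_e·A·√(4πDt)) = 0.600/(0.22 × 14.5 × 27.41) = 0.006862 kg/m³.
(x−vt)²/(4Dt) = (5.6)²/(4 × 0.482 × 124) = 0.1312; exp(−0.1312) = 0.8770.
C = 0.006862 × 0.8770 = 0.00602 kg/m³.

0.00602 kg/m³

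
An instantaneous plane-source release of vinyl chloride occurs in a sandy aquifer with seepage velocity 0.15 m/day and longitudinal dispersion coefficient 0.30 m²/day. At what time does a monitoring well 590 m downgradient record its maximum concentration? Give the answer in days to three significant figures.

3920 days

For the 1D instantaneous-source solution, setting ∂C/∂t = 0 at fixed x gives v²t² + 2Dt − x² = 0, so t = (√(D² + v²x²) − D)/v².
√(D² + v²x²) = √(0.30² + 0.15² × 590²) = 88.50; v² = 0.0225.
t = (88.50 − 0.30)/0.0225 = 3920 days (vs. the pure-advection estimate x/v = 3930 d).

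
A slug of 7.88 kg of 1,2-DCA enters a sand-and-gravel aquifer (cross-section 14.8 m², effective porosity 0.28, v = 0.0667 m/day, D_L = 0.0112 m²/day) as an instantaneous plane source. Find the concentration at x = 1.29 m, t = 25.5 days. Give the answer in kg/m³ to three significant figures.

For an instantaneous plane source, C(x,t) = M/(n_e·A·√(4πDt)) · exp(−(x−vt)²/(4Dt)), with n_e·A the pore (flow) area.
Plume center vt = 0.0667 × 25.5 = 1.70085 m, so the well at 1.29 m is 0.41085 m upgradient of the peak.
√(4πDt) = 1.894 m, giving peak height M/(n_e·A·√(4πDt)) = 7.88/(0.28 × 14.8 × 1.894) = 1.004 kg/m³.
(x−vt)²/(4Dt) = (-0.41085)²/(4 × 0.0112 × 25.5) = 0.1478; exp(−0.1478) = 0.8626.
C = 1.004 × 0.8626 = 0.866 kg/m³.

0.866 kg/m³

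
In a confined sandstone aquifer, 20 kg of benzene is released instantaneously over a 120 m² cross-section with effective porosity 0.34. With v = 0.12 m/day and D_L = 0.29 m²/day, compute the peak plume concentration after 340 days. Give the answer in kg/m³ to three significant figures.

The peak of an instantaneous 1D plume sits at x = vt; there the Gaussian factor is 1 and C_max = M/(n_e·A·√(4πDt)), where n_e·A is the pore area the mass is dissolved in.
√(4πDt) = √(4π × 0.29 × 340) = 35.20 m, so C_max = 20/(0.34 × 120 × 35.20) = 0.0139 kg/m³.

0.0139 kg/m³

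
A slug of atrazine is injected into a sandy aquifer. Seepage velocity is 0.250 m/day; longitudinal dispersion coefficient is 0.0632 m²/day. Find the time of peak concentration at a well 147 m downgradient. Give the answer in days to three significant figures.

For the 1D instantaneous-source solution, setting ∂C/∂t = 0 at fixed x gives v²t² + 2Dt − x² = 0, so t = (√(D² + v²x²) − D)/v².
√(D² + v²x²) = √(0.0632² + 0.250² × 147²) = 36.75; v² = 0.0625.
t = (36.75 − 0.0632)/0.0625 = 587 days (vs. the pure-advection estimate x/v = 588 d).

587 days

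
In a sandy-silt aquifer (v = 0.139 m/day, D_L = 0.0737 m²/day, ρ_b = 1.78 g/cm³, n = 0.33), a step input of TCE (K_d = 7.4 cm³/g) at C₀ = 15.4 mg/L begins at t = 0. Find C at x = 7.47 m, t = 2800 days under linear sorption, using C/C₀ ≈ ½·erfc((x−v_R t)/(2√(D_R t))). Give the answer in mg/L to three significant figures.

11.4 mg/L

Retardation factor R = 1 + ρ_b·K_d/n = 1 + 1.78 × 7.4/0.33 = 40.92.
Sorption retards both mechanisms: v_R = v/R = 0.003397 m/day, D_R = D/R = 0.001801 m²/day.
v_R·t = 0.003397 × 2800 = 9.5116 m; 2√(D_R t) = 4.491 m; argument = (7.47 − 9.5116)/4.491 = -0.4546.
C = C₀ × ½·erfc(-0.4546) = 15.4 × 0.7399 = 11.4 mg/L.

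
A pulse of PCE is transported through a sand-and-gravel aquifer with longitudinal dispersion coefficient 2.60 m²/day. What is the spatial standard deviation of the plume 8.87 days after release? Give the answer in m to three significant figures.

Dispersive spreading gives a Gaussian with σ² = 2Dt; advection only shifts the center.
σ = √(2 × 2.60 × 8.87) = 6.79 m.

6.79 m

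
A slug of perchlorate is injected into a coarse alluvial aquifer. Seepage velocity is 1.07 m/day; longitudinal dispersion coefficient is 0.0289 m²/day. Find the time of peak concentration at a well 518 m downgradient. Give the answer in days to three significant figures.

For the 1D instantaneous-source solution, setting ∂C/∂t = 0 at fixed x gives v²t² + 2Dt − x² = 0, so t = (√(D² + v²x²) − D)/v².
√(D² + v²x²) = √(0.0289² + 1.07² × 518²) = 554.3; v² = 1.1449.
t = (554.3 − 0.0289)/1.1449 = 484 days (vs. the pure-advection estimate x/v = 484 d).

484 days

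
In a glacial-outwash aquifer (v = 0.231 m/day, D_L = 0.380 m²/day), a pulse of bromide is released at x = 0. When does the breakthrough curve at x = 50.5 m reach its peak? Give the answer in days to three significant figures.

For the 1D instantaneous-source solution, setting ∂C/∂t = 0 at fixed x gives v²t² + 2Dt − x² = 0, so t = (√(D² + v²x²) − D)/v².
√(D² + v²x²) = √(0.380² + 0.231² × 50.5²) = 11.67; v² = 0.053361.
t = (11.67 − 0.380)/0.053361 = 212 days (vs. the pure-advection estimate x/v = 219 d).

212 days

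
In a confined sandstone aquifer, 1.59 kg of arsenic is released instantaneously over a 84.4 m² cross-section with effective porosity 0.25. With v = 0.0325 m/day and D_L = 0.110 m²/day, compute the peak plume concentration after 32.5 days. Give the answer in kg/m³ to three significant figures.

The peak of an instantaneous 1D plume sits at x = vt; there the Gaussian factor is 1 and C_max = M/(n_e·A·√(4πDt)), where n_e·A is the pore area the mass is dissolved in.
√(4πDt) = √(4π × 0.110 × 32.5) = 6.703 m, so C_max = 1.59/(0.25 × 84.4 × 6.703) = 0.0112 kg/m³.

0.0112 kg/m³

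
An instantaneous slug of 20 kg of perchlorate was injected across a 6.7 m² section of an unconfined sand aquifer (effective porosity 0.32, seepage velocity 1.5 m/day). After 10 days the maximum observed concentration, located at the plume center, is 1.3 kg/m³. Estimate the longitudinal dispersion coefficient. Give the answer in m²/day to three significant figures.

0.410 m²/day

At the plume center C_max = M/(n_e·A·√(4πDt)), so D = M²/(4πt·(n_e·A·C_max)²).
n_e·A·C_max = 0.32 × 6.7 × 1.3 = 2.787 kg/m.
D = 20²/(4π × 10 × 2.787²) = 0.410 m²/day.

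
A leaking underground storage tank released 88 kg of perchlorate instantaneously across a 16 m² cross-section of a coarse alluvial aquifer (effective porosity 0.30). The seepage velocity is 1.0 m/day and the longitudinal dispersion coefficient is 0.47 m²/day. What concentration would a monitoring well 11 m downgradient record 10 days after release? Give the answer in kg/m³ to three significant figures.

2.26 kg/m³

For an instantaneous plane source, C(x,t) = M/(n_e·A·√(4πDt)) · exp(−(x−vt)²/(4Dt)), with n_e·A the pore (flow) area.
Plume center vt = 1.0 × 10 = 10 m, so the well at 11 m is 1 m downgradient of the peak.
√(4πDt) = 7.685 m, giving peak height M/(n_e·A·√(4πDt)) = 88/(0.30 × 16 × 7.685) = 2.386 kg/m³.
(x−vt)²/(4Dt) = (1)²/(4 × 0.47 × 10) = 0.05319; exp(−0.05319) = 0.9482.
C = 2.386 × 0.9482 = 2.26 kg/m³.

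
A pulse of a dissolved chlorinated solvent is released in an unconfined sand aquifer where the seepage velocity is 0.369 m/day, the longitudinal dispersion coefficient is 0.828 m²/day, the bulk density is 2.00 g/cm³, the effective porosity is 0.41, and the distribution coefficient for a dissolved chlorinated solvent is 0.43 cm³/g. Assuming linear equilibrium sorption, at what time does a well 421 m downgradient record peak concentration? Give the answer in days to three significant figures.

3520 days

Retardation factor R = 1 + ρ_b·K_d/n = 1 + 2.00 × 0.43/0.41 = 3.098.
Sorption retards both mechanisms: v_R = v/R = 0.1191 m/day, D_R = D/R = 0.2673 m²/day.
Peak time from v_R²t² + 2D_R t − x² = 0: t = (√(D_R² + v_R²x²) − D_R)/v_R².
√(D_R² + v_R²x²) = √(0.2673² + 0.1191² × 421²) = 50.14; v_R² = 0.01418.
t = (50.14 − 0.2673)/0.01418 = 3520 days.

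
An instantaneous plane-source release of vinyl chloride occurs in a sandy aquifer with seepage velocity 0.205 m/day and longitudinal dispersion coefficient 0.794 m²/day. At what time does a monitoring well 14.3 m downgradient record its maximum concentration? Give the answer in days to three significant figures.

For the 1D instantaneous-source solution, setting ∂C/∂t = 0 at fixed x gives v²t² + 2Dt − x² = 0, so t = (√(D² + v²x²) − D)/v².
√(D² + v²x²) = √(0.794² + 0.205² × 14.3²) = 3.037; v² = 0.042025.
t = (3.037 − 0.794)/0.042025 = 53.4 days (vs. the pure-advection estimate x/v = 69.8 d).

53.4 days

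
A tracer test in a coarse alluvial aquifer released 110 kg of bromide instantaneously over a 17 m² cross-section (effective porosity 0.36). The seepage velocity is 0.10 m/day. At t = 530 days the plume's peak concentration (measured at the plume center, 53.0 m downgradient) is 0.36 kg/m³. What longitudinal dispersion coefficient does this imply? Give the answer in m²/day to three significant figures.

At the plume center C_max = M/(n_e·A·√(4πDt)), so D = M²/(4πt·(n_e·A·C_max)²).
n_e·A·C_max = 0.36 × 17 × 0.36 = 2.203 kg/m.
D = 110²/(4π × 530 × 2.203²) = 0.374 m²/day.

0.374 m²/day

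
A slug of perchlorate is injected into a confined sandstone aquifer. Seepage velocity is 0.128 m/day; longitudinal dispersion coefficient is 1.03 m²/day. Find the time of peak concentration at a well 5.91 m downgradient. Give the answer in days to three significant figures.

15.1 days

For the 1D instantaneous-source solution, setting ∂C/∂t = 0 at fixed x gives v²t² + 2Dt − x² = 0, so t = (√(D² + v²x²) − D)/v².
√(D² + v²x²) = √(1.03² + 0.128² × 5.91²) = 1.278; v² = 0.016384.
t = (1.278 − 1.03)/0.016384 = 15.1 days (vs. the pure-advection estimate x/v = 46.2 d).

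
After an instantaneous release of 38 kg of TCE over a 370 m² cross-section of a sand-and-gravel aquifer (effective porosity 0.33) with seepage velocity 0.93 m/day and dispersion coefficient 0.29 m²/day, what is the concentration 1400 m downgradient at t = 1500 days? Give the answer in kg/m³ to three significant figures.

For an instantaneous plane source, C(x,t) = M/(n_e·A·√(4πDt)) · exp(−(x−vt)²/(4Dt)), with n_e·A the pore (flow) area.
Plume center vt = 0.93 × 1500 = 1395 m, so the well at 1400 m is 5 m downgradient of the peak.
√(4πDt) = 73.93 m, giving peak height M/(n_e·A·√(4πDt)) = 38/(0.33 × 370 × 73.93) = 0.004210 kg/m³.
(x−vt)²/(4Dt) = (5)²/(4 × 0.29 × 1500) = 0.01437; exp(−0.01437) = 0.9857.
C = 0.004210 × 0.9857 = 0.00415 kg/m³.

0.00415 kg/m³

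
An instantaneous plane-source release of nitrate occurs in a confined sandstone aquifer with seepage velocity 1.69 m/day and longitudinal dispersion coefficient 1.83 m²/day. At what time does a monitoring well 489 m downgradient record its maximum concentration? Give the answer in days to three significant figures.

For the 1D instantaneous-source solution, setting ∂C/∂t = 0 at fixed x gives v²t² + 2Dt − x² = 0, so t = (√(D² + v²x²) − D)/v².
√(D² + v²x²) = √(1.83² + 1.69² × 489²) = 826.4; v² = 2.8561.
t = (826.4 − 1.83)/2.8561 = 289 days (vs. the pure-advection estimate x/v = 289 d).

289 days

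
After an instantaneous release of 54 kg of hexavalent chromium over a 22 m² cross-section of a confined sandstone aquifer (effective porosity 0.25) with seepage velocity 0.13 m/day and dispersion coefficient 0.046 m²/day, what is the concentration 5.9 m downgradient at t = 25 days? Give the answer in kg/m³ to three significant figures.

0.561 kg/m³

For an instantaneous plane source, C(x,t) = M/(n_e·A·√(4πDt)) · exp(−(x−vt)²/(4Dt)), with n_e·A the pore (flow) area.
Plume center vt = 0.13 × 25 = 3.25 m, so the well at 5.9 m is 2.65 m downgradient of the peak.
√(4πDt) = 3.801 m, giving peak height M/(n_e·A·√(4πDt)) = 54/(0.25 × 22 × 3.801) = 2.583 kg/m³.
(x−vt)²/(4Dt) = (2.65)²/(4 × 0.046 × 25) = 1.527; exp(−1.527) = 0.2172.
C = 2.583 × 0.2172 = 0.561 kg/m³.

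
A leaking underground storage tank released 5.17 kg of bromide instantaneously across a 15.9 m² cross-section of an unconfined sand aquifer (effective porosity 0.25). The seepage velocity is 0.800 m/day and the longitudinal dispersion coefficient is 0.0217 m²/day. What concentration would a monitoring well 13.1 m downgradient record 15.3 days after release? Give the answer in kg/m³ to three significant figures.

For an instantaneous plane source, C(x,t) = M/(n_e·A·√(4πDt)) · exp(−(x−vt)²/(4Dt)), with n_e·A the pore (flow) area.
Plume center vt = 0.800 × 15.3 = 12.24 m, so the well at 13.1 m is 0.86 m downgradient of the peak.
√(4πDt) = 2.043 m, giving peak height M/(n_e·A·√(4πDt)) = 5.17/(0.25 × 15.9 × 2.043) = 0.6366 kg/m³.
(x−vt)²/(4Dt) = (0.86)²/(4 × 0.0217 × 15.3) = 0.5569; exp(−0.5569) = 0.5730.
C = 0.6366 × 0.5730 = 0.365 kg/m³.

0.365 kg/m³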